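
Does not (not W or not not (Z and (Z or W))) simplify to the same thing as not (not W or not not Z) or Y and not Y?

E1: not (not W or not not (Z and (Z or W)))
    = W and not (Z and (Z or W))   [De Morgan]
    = W and not Z   [absorption]
E2: not (not W or not not Z) or Y and not Y
    = W and not Z or Y and not Y   [De Morgan]
    = W and not Z   [complement / identity]
Both reduce to W and not Z, so they are equivalent.

Yes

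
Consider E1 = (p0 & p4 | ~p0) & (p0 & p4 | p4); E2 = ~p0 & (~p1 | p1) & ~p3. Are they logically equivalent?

No

E1: (p0 & p4 | ~p0) & (p0 & p4 | p4)
    = p0 & p4 | ~p0 & p4   (distribution)
    = p4   (distribution)
E2: ~p0 & (~p1 | p1) & ~p3
    = ~p0 & ~p3   (complement / identity)
These differ: at p0=1, p1=0, p3=0, p4=1, E1 = 1 but E2 = 0.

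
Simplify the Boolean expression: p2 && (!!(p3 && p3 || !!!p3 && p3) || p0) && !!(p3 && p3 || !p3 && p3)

p2 && (!!(p3 && p3 || !!!p3 && p3) || p0) && !!(p3 && p3 || !p3 && p3)
= p2 && (!!(p3 && p3 || !p3 && p3) || p0) && !!(p3 && p3 || !p3 && p3)   [double negation]
= p2 && !!(p3 && p3 || !p3 && p3)   [absorption]
= p2 && (p3 && p3 || !p3 && p3)   [double negation]
= p2 && p3   [distribution]

p2 && p3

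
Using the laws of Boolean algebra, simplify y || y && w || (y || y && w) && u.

y

y || y && w || (y || y && w) && u
= y || y && w   (absorption)
= y   (absorption)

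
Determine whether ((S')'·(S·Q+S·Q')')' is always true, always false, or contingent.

always true

((S')'·(S·Q+S·Q')')'
= ((S')'·S')'   — distribution
= S'+S   — De Morgan
= 1   — complement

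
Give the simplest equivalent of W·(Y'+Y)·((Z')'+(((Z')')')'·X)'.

W·(Y'+Y)·((Z')'+(((Z')')')'·X)'
= W·(Y'+Y)·((Z')'+(Z')'·X)'   (double negation)
= W·(Y'+Y)·((Z')')'   (absorption)
= W·(Y'+Y)·Z'   (double negation)
= W·Z'   (complement / identity)

W·Z'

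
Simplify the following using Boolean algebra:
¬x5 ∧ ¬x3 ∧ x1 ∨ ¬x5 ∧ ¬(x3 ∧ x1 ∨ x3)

¬x5 ∧ ¬x3 ∧ x1 ∨ ¬x5 ∧ ¬(x3 ∧ x1 ∨ x3)
= ¬x5 ∧ ¬x3 ∧ x1 ∨ ¬x5 ∧ ¬x3   (absorption)
= ¬x5 ∧ ¬x3   (absorption)

¬x5 ∧ ¬x3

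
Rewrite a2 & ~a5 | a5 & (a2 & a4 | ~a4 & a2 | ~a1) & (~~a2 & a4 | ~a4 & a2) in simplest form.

a2 & ~a5 | a5 & (a2 & a4 | ~a4 & a2 | ~a1) & (~~a2 & a4 | ~a4 & a2)
= a2 & ~a5 | a5 & (a2 & a4 | ~a4 & a2 | ~a1) & (a2 & a4 | ~a4 & a2)   (double negation)
= a2 & ~a5 | a5 & (a2 & a4 | ~a4 & a2)   (absorption)
= a2 & ~a5 | a5 & a2   (distribution)
= a2   (distribution)

a2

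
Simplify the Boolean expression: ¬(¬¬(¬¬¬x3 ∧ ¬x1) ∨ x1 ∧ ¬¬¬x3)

¬(¬¬(¬¬¬x3 ∧ ¬x1) ∨ x1 ∧ ¬¬¬x3)
= ¬(¬¬¬x3 ∧ ¬x1 ∨ x1 ∧ ¬¬¬x3)   — double negation
= ¬¬¬¬x3   — distribution
= ¬¬x3   — double negation
= x3   — double negation

x3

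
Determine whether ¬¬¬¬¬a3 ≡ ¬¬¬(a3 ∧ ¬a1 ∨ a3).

Yes

E1: ¬¬¬¬¬a3
    = ¬¬¬a3
    = ¬a3
E2: ¬¬¬(a3 ∧ ¬a1 ∨ a3)
    = ¬¬¬a3
    = ¬a3
Both reduce to ¬a3, so they are equivalent.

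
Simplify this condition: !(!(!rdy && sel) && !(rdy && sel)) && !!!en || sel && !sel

!(!(!rdy && sel) && !(rdy && sel)) && !!!en || sel && !sel
= (!rdy && sel || rdy && sel) && !!!en || sel && !sel   — De Morgan
= sel && !!!en || sel && !sel   — distribution
= sel && !!!en   — complement / identity
= sel && !en   — double negation

sel && !en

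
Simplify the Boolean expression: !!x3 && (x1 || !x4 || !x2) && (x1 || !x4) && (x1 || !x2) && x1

x3 && x1

!!x3 && (x1 || !x4 || !x2) && (x1 || !x4) && (x1 || !x2) && x1
= !!x3 && (x1 || !x4) && (x1 || !x2) && x1   — absorption
= !!x3 && (x1 || !x4) && x1   — absorption
= !!x3 && x1   — absorption
= x3 && x1   — double negation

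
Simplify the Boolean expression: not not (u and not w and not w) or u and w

not not (u and not w and not w) or u and w
= u and not w and not w or u and w
= u and not w or u and w
= u

u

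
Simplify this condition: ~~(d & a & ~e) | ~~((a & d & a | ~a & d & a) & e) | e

~~(d & a & ~e) | ~~((a & d & a | ~a & d & a) & e) | e
= ~~(d & a & ~e) | ~~(d & a & e) | e   (distribution)
= d & a & ~e | ~~(d & a & e) | e   (double negation)
= d & a & ~e | d & a & e | e   (double negation)
= d & a | e   (distribution)

d & a | e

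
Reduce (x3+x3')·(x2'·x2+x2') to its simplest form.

x2'

(x3+x3')·(x2'·x2+x2')
= x2'·x2+x2'   [complement / identity]
= x2'   [complement / identity]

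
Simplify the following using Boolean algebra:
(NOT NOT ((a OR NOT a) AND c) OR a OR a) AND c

(NOT NOT ((a OR NOT a) AND c) OR a OR a) AND c
= ((a OR NOT a) AND c OR a OR a) AND c   [double negation]
= (c OR a OR a) AND c   [complement / identity]
= (c OR a) AND c   [idempotence]
= c   [absorption]

c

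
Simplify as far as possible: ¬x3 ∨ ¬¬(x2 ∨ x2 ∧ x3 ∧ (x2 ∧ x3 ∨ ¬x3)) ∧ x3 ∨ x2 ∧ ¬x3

¬x3 ∨ ¬¬(x2 ∨ x2 ∧ x3 ∧ (x2 ∧ x3 ∨ ¬x3)) ∧ x3 ∨ x2 ∧ ¬x3
= ¬x3 ∨ (x2 ∨ x2 ∧ x3 ∧ (x2 ∧ x3 ∨ ¬x3)) ∧ x3 ∨ x2 ∧ ¬x3   — double negation
= ¬x3 ∨ (x2 ∨ x2 ∧ x3) ∧ x3 ∨ x2 ∧ ¬x3   — absorption
= ¬x3 ∨ x2 ∧ x3 ∨ x2 ∧ ¬x3   — absorption
= ¬x3 ∨ x2   — distribution

¬x3 ∨ x2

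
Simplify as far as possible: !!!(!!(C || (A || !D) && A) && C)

!!!(!!(C || (A || !D) && A) && C)
= !(!!(C || (A || !D) && A) && C)
= !((C || (A || !D) && A) && C)
= !((C || A) && C)
= !C

!C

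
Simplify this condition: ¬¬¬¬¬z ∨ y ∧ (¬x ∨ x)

¬¬¬¬¬z ∨ y ∧ (¬x ∨ x)
= ¬¬¬¬¬z ∨ y   [complement / identity]
= ¬¬¬z ∨ y   [double negation]
= ¬z ∨ y   [double negation]

¬z ∨ y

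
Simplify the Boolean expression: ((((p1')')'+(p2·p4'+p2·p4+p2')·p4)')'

p1'+p4

((((p1')')'+(p2·p4'+p2·p4+p2')·p4)')'
= ((((p1')')'+(p2+p2')·p4)')'   — distribution
= ((p1'+(p2+p2')·p4)')'   — double negation
= p1'+(p2+p2')·p4   — double negation
= p1'+p4   — complement / identity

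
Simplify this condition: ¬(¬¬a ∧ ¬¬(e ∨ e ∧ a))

¬(¬¬a ∧ ¬¬(e ∨ e ∧ a))
= ¬a ∨ ¬(e ∨ e ∧ a)   (De Morgan)
= ¬a ∨ ¬e   (absorption)

¬a ∨ ¬e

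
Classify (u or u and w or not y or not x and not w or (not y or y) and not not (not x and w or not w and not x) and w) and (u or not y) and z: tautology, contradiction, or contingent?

(u or u and w or not y or not x and not w or (not y or y) and not not (not x and w or not w and not x) and w) and (u or not y) and z
= (u or u and w or not y or not x and not w or (not y or y) and (not x and w or not w and not x) and w) and (u or not y) and z   — double negation
= (u or u and w or not y or not x and not w or (not y or y) and not x and w) and (u or not y) and z   — distribution
= (u or u and w or not y or not x and not w or not x and w) and (u or not y) and z   — complement / identity
= (u or not y or not x and not w or not x and w) and (u or not y) and z   — absorption
= (u or not y or not x) and (u or not y) and z   — distribution
= (u or not y) and z   — absorption
This depends on u, y, z, so it is not a constant.

contingent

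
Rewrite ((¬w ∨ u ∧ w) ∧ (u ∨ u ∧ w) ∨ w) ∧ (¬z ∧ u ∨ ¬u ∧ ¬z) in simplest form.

((¬w ∨ u ∧ w) ∧ (u ∨ u ∧ w) ∨ w) ∧ (¬z ∧ u ∨ ¬u ∧ ¬z)
= (u ∧ w ∨ ¬w ∧ u ∨ w) ∧ (¬z ∧ u ∨ ¬u ∧ ¬z)   [distribution]
= (u ∨ w) ∧ (¬z ∧ u ∨ ¬u ∧ ¬z)   [distribution]
= (u ∨ w) ∧ ¬z   [distribution]

(u ∨ w) ∧ ¬z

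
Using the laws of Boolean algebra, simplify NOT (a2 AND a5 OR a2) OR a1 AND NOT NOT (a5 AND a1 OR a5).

NOT a2 OR a1 AND a5

NOT (a2 AND a5 OR a2) OR a1 AND NOT NOT (a5 AND a1 OR a5)
= NOT (a2 AND a5 OR a2) OR a1 AND (a5 AND a1 OR a5)   (double negation)
= NOT (a2 AND a5 OR a2) OR a1 AND a5   (absorption)
= NOT a2 OR a1 AND a5   (absorption)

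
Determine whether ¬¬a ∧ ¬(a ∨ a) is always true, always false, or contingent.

¬¬a ∧ ¬(a ∨ a)
= ¬¬a ∧ ¬a   — idempotence
= a ∧ ¬a   — double negation
= False   — complement

always false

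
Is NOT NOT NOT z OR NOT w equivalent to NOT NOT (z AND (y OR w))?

E1: NOT NOT NOT z OR NOT w
    = NOT z OR NOT w
E2: NOT NOT (z AND (y OR w))
    = z AND (y OR w)
These differ: at w=0, y=0, z=0, E1 = 1 but E2 = 0.

No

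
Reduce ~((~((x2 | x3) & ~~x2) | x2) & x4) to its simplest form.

~x4

~((~((x2 | x3) & ~~x2) | x2) & x4)
= ~((~((x2 | x3) & x2) | x2) & x4)   (double negation)
= ~((~x2 | x2) & x4)   (absorption)
= ~x4   (complement / identity)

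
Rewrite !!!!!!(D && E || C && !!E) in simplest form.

!!!!!!(D && E || C && !!E)
= !!!!(D && E || C && !!E)   — double negation
= !!(D && E || C && !!E)   — double negation
= !!(D && E || C && E)   — double negation
= !!((D || C) && E)   — distribution
= (D || C) && E   — double negation

(D || C) && E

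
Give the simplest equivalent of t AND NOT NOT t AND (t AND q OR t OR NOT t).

t

t AND NOT NOT t AND (t AND q OR t OR NOT t)
= t AND t AND (t AND q OR t OR NOT t)   — double negation
= t AND t AND (t OR NOT t)   — absorption
= t AND t   — complement / identity
= t   — idempotence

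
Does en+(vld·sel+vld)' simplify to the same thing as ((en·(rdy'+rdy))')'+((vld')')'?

Yes

E1: en+(vld·sel+vld)'
    = en+vld'   [absorption]
E2: ((en·(rdy'+rdy))')'+((vld')')'
    = (en')'+((vld')')'   [complement / identity]
    = (en')'+vld'   [double negation]
    = en+vld'   [double negation]
Both reduce to en+vld', so they are equivalent.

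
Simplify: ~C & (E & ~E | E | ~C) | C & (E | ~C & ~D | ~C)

~C & (E & ~E | E | ~C) | C & (E | ~C & ~D | ~C)
= ~C & (E | ~C) | C & (E | ~C & ~D | ~C)   [complement / identity]
= ~C & (E | ~C) | C & (E | ~C)   [absorption]
= E | ~C   [distribution]

E | ~C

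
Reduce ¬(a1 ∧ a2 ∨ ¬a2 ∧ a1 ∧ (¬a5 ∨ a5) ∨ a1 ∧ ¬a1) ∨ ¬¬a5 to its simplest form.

¬(a1 ∧ a2 ∨ ¬a2 ∧ a1 ∧ (¬a5 ∨ a5) ∨ a1 ∧ ¬a1) ∨ ¬¬a5
= ¬(a1 ∧ a2 ∨ ¬a2 ∧ a1 ∨ a1 ∧ ¬a1) ∨ ¬¬a5   (complement / identity)
= ¬(a1 ∧ a2 ∨ ¬a2 ∧ a1) ∨ ¬¬a5   (complement / identity)
= ¬a1 ∨ ¬¬a5   (distribution)
= ¬a1 ∨ a5   (double negation)

¬a1 ∨ a5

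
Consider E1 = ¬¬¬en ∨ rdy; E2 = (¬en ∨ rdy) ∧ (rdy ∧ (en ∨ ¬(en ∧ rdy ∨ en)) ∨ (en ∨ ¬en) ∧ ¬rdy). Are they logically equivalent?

Yes

E1: ¬¬¬en ∨ rdy
    = ¬en ∨ rdy   [double negation]
E2: (¬en ∨ rdy) ∧ (rdy ∧ (en ∨ ¬(en ∧ rdy ∨ en)) ∨ (en ∨ ¬en) ∧ ¬rdy)
    = (¬en ∨ rdy) ∧ (rdy ∧ (en ∨ ¬en) ∨ (en ∨ ¬en) ∧ ¬rdy)   [absorption]
    = (¬en ∨ rdy) ∧ (en ∨ ¬en)   [distribution]
    = ¬en ∨ rdy   [complement / identity]
Both reduce to ¬en ∨ rdy, so they are equivalent.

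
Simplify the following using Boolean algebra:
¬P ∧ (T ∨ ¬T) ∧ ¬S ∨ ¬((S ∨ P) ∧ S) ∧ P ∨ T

¬P ∧ (T ∨ ¬T) ∧ ¬S ∨ ¬((S ∨ P) ∧ S) ∧ P ∨ T
= ¬P ∧ (T ∨ ¬T) ∧ ¬S ∨ ¬S ∧ P ∨ T   — absorption
= ¬P ∧ ¬S ∨ ¬S ∧ P ∨ T   — complement / identity
= ¬S ∨ T   — distribution

¬S ∨ T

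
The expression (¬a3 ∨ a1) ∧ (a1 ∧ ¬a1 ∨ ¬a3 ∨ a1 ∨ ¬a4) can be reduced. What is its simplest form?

(¬a3 ∨ a1) ∧ (a1 ∧ ¬a1 ∨ ¬a3 ∨ a1 ∨ ¬a4)
= (¬a3 ∨ a1) ∧ (¬a3 ∨ a1 ∨ ¬a4)   [complement / identity]
= ¬a3 ∨ a1   [absorption]

¬a3 ∨ a1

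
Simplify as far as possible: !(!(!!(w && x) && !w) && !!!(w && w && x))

!(!(!!(w && x) && !w) && !!!(w && w && x))
= !(!(!!(w && x) && !w) && !(w && w && x))   — double negation
= !(!(w && x && !w) && !(w && w && x))   — double negation
= w && x && !w || w && w && x   — De Morgan
= w && x   — distribution

w && x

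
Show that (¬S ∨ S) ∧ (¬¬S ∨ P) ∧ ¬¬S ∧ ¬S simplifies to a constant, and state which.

False

(¬S ∨ S) ∧ (¬¬S ∨ P) ∧ ¬¬S ∧ ¬S
= (¬S ∨ S) ∧ ¬¬S ∧ ¬S   — absorption
= (¬S ∨ S) ∧ S ∧ ¬S   — double negation
= S ∧ ¬S   — complement / identity
= False   — complement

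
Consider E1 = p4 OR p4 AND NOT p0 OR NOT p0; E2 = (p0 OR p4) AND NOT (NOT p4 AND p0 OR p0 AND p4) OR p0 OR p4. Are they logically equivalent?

E1: p4 OR p4 AND NOT p0 OR NOT p0
    = p4 OR NOT p0   [absorption]
E2: (p0 OR p4) AND NOT (NOT p4 AND p0 OR p0 AND p4) OR p0 OR p4
    = (p0 OR p4) AND NOT p0 OR p0 OR p4   [distribution]
    = p0 OR p4   [absorption]
These differ: at p0=0, p4=0, E1 = 1 but E2 = 0.

No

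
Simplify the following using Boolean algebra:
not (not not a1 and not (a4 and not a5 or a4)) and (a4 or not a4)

not (not not a1 and not (a4 and not a5 or a4)) and (a4 or not a4)
= (not a1 or a4 and not a5 or a4) and (a4 or not a4)   [De Morgan]
= not a1 or a4 and not a5 or a4   [complement / identity]
= not a1 or a4   [absorption]

not a1 or a4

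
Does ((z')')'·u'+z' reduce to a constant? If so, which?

((z')')'·u'+z'
= z'·u'+z'   [double negation]
= z'   [absorption]
This depends on z, so it is not a constant.

no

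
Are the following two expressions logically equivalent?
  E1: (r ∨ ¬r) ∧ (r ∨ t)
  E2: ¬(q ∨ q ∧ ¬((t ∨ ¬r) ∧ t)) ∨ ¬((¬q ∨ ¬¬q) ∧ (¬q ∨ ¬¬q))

No

E1: (r ∨ ¬r) ∧ (r ∨ t)
    = r ∨ t   — complement / identity
E2: ¬(q ∨ q ∧ ¬((t ∨ ¬r) ∧ t)) ∨ ¬((¬q ∨ ¬¬q) ∧ (¬q ∨ ¬¬q))
    = ¬(q ∨ q ∧ ¬((t ∨ ¬r) ∧ t)) ∨ ¬(¬q ∨ ¬¬q)   — idempotence
    = ¬(q ∨ q ∧ ¬t) ∨ ¬(¬q ∨ ¬¬q)   — absorption
    = ¬(q ∨ q ∧ ¬t) ∨ q ∧ ¬q   — De Morgan
    = ¬(q ∨ q ∧ ¬t)   — complement / identity
    = ¬q   — absorption
These differ: at q=1, r=0, t=1, E1 = 1 but E2 = 0.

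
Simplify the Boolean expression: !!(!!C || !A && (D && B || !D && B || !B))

C || !A

!!(!!C || !A && (D && B || !D && B || !B))
= !!(!!C || !A && (B || !B))   (distribution)
= !!(!!C || !A)   (complement / identity)
= !!(C || !A)   (double negation)
= C || !A   (double negation)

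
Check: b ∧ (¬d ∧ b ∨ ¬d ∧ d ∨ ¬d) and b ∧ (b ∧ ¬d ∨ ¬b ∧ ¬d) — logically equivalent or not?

E1: b ∧ (¬d ∧ b ∨ ¬d ∧ d ∨ ¬d)
    = b ∧ (¬d ∧ b ∨ ¬d)   [complement / identity]
    = b ∧ ¬d   [absorption]
E2: b ∧ (b ∧ ¬d ∨ ¬b ∧ ¬d)
    = b ∧ ¬d   [distribution]
Both reduce to b ∧ ¬d, so they are equivalent.

Yes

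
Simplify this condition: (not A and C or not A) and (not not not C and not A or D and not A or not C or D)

not A and (not C or D)

(not A and C or not A) and (not not not C and not A or D and not A or not C or D)
= (not A and C or not A) and (not C and not A or D and not A or not C or D)
= not A and (not C and not A or D and not A or not C or D)
= not A and ((not C or D) and not A or not C or D)
= not A and (not C or D)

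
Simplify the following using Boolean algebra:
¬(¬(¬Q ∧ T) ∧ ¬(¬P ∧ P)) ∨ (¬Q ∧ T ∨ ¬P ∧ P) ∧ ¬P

¬Q ∧ T

¬(¬(¬Q ∧ T) ∧ ¬(¬P ∧ P)) ∨ (¬Q ∧ T ∨ ¬P ∧ P) ∧ ¬P
= ¬Q ∧ T ∨ ¬P ∧ P ∨ (¬Q ∧ T ∨ ¬P ∧ P) ∧ ¬P
= ¬Q ∧ T ∨ ¬P ∧ P
= ¬Q ∧ T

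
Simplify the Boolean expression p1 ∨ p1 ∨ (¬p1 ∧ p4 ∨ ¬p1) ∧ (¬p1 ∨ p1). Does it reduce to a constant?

p1 ∨ p1 ∨ (¬p1 ∧ p4 ∨ ¬p1) ∧ (¬p1 ∨ p1)
= p1 ∨ p1 ∨ ¬p1 ∧ (¬p1 ∨ p1)   [absorption]
= p1 ∨ ¬p1 ∧ (¬p1 ∨ p1)   [idempotence]
= p1 ∨ ¬p1   [complement / identity]
= True   [complement]

True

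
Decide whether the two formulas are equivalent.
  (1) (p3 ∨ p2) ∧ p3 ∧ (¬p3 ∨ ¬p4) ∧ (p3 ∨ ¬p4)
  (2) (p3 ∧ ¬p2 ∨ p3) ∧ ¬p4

E1: (p3 ∨ p2) ∧ p3 ∧ (¬p3 ∨ ¬p4) ∧ (p3 ∨ ¬p4)
    = p3 ∧ (¬p3 ∨ ¬p4) ∧ (p3 ∨ ¬p4)   (absorption)
    = p3 ∧ (¬p4 ∨ ¬p3 ∧ p3)   (distribution)
    = p3 ∧ ¬p4   (complement / identity)
E2: (p3 ∧ ¬p2 ∨ p3) ∧ ¬p4
    = p3 ∧ ¬p4   (absorption)
Both reduce to p3 ∧ ¬p4, so they are equivalent.

Yes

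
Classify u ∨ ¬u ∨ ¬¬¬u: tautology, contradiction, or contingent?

u ∨ ¬u ∨ ¬¬¬u
= u ∨ ¬u ∨ ¬u
= u ∨ ¬u
= True

tautology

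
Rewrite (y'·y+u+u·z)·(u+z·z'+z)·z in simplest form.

(y'·y+u+u·z)·(u+z·z'+z)·z
= (u+u·z)·(u+z·z'+z)·z   — complement / identity
= (u+u·z)·(u+z)·z   — complement / identity
= u·(u+z)·z   — absorption
= u·z   — absorption

u·z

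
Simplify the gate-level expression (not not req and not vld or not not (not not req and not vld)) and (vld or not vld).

(not not req and not vld or not not (not not req and not vld)) and (vld or not vld)
= (not not req and not vld or not not req and not vld) and (vld or not vld)   [double negation]
= not not req and not vld and (vld or not vld)   [idempotence]
= not not req and not vld   [complement / identity]
= req and not vld   [double negation]

req and not vld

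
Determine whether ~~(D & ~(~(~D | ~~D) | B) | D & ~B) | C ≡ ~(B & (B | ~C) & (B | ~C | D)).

E1: ~~(D & ~(~(~D | ~~D) | B) | D & ~B) | C
    = ~~(D & ~(D & ~D | B) | D & ~B) | C   [De Morgan]
    = ~~(D & ~B | D & ~B) | C   [complement / identity]
    = ~~(D & ~B) | C   [idempotence]
    = D & ~B | C   [double negation]
E2: ~(B & (B | ~C) & (B | ~C | D))
    = ~(B & (B | ~C))   [absorption]
    = ~B   [absorption]
These differ: at B=1, C=1, D=0, E1 = 1 but E2 = 0.

No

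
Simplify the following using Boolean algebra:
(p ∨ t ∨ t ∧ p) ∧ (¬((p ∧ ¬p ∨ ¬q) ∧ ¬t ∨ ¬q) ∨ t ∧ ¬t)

(p ∨ t) ∧ q

(p ∨ t ∨ t ∧ p) ∧ (¬((p ∧ ¬p ∨ ¬q) ∧ ¬t ∨ ¬q) ∨ t ∧ ¬t)
= (p ∨ t ∨ t ∧ p) ∧ ¬((p ∧ ¬p ∨ ¬q) ∧ ¬t ∨ ¬q)   (complement / identity)
= (p ∨ t ∨ t ∧ p) ∧ ¬(¬q ∧ ¬t ∨ ¬q)   (complement / identity)
= (p ∨ t ∨ t ∧ p) ∧ ¬¬q   (absorption)
= (p ∨ t) ∧ ¬¬q   (absorption)
= (p ∨ t) ∧ q   (double negation)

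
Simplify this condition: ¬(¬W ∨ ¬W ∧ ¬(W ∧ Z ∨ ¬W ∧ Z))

¬(¬W ∨ ¬W ∧ ¬(W ∧ Z ∨ ¬W ∧ Z))
= ¬(¬W ∨ ¬W ∧ ¬Z)   [distribution]
= ¬¬W   [absorption]
= W   [double negation]

W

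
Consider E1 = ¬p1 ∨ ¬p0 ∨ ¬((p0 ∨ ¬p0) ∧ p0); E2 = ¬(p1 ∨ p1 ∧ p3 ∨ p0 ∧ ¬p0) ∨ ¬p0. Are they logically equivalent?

Yes

E1: ¬p1 ∨ ¬p0 ∨ ¬((p0 ∨ ¬p0) ∧ p0)
    = ¬p1 ∨ ¬p0 ∨ ¬p0   — complement / identity
    = ¬p1 ∨ ¬p0   — idempotence
E2: ¬(p1 ∨ p1 ∧ p3 ∨ p0 ∧ ¬p0) ∨ ¬p0
    = ¬(p1 ∨ p1 ∧ p3) ∨ ¬p0   — complement / identity
    = ¬p1 ∨ ¬p0   — absorption
Both reduce to ¬p1 ∨ ¬p0, so they are equivalent.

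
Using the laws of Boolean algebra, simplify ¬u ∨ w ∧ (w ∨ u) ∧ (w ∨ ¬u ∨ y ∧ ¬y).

¬u ∨ w ∧ (w ∨ u) ∧ (w ∨ ¬u ∨ y ∧ ¬y)
= ¬u ∨ w ∧ (w ∨ u) ∧ (w ∨ ¬u)   (complement / identity)
= ¬u ∨ w ∧ (w ∨ ¬u)   (absorption)
= ¬u ∨ w   (absorption)

¬u ∨ w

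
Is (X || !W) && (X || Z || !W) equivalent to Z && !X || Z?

E1: (X || !W) && (X || Z || !W)
    = !W || X && (X || Z)   [distribution]
    = !W || X   [absorption]
E2: Z && !X || Z
    = Z   [absorption]
These differ: at W=0, X=0, Z=0, E1 = 1 but E2 = 0.

No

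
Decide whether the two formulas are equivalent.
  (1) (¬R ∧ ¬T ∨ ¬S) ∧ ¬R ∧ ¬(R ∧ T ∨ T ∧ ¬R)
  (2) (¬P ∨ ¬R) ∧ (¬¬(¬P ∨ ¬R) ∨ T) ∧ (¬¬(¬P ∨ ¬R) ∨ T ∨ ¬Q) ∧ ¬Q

No

E1: (¬R ∧ ¬T ∨ ¬S) ∧ ¬R ∧ ¬(R ∧ T ∨ T ∧ ¬R)
    = (¬R ∧ ¬T ∨ ¬S) ∧ ¬R ∧ ¬T   [distribution]
    = ¬R ∧ ¬T   [absorption]
E2: (¬P ∨ ¬R) ∧ (¬¬(¬P ∨ ¬R) ∨ T) ∧ (¬¬(¬P ∨ ¬R) ∨ T ∨ ¬Q) ∧ ¬Q
    = (¬P ∨ ¬R) ∧ (¬¬(¬P ∨ ¬R) ∨ T) ∧ ¬Q   [absorption]
    = (¬P ∨ ¬R) ∧ (¬P ∨ ¬R ∨ T) ∧ ¬Q   [double negation]
    = (¬P ∨ ¬R) ∧ ¬Q   [absorption]
These differ: at P=0, Q=0, R=0, S=1, T=1, E1 = 0 but E2 = 1.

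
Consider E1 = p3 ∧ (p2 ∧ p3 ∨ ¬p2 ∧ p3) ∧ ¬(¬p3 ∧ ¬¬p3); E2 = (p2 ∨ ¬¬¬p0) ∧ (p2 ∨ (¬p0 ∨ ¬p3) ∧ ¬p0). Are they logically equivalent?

E1: p3 ∧ (p2 ∧ p3 ∨ ¬p2 ∧ p3) ∧ ¬(¬p3 ∧ ¬¬p3)
    = p3 ∧ (p2 ∧ p3 ∨ ¬p2 ∧ p3) ∧ (p3 ∨ ¬p3)   (De Morgan)
    = p3 ∧ p3 ∧ (p3 ∨ ¬p3)   (distribution)
    = p3 ∧ p3   (complement / identity)
    = p3   (idempotence)
E2: (p2 ∨ ¬¬¬p0) ∧ (p2 ∨ (¬p0 ∨ ¬p3) ∧ ¬p0)
    = (p2 ∨ ¬p0) ∧ (p2 ∨ (¬p0 ∨ ¬p3) ∧ ¬p0)   (double negation)
    = (p2 ∨ ¬p0) ∧ (p2 ∨ ¬p0)   (absorption)
    = p2 ∨ ¬p0   (idempotence)
These differ: at p0=0, p2=0, p3=0, E1 = 0 but E2 = 1.

No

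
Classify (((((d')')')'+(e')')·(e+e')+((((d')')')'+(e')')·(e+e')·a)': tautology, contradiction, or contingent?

contingent

(((((d')')')'+(e')')·(e+e')+((((d')')')'+(e')')·(e+e')·a)'
= (((((d')')')'+(e')')·(e+e'))'   [absorption]
= (((d')'+(e')')·(e+e'))'   [double negation]
= ((d')'+(e')')'   [complement / identity]
= d'·e'   [De Morgan]
This depends on d, e, so it is not a constant.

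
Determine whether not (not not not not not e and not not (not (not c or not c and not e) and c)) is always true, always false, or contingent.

contingent

not (not not not not not e and not not (not (not c or not c and not e) and c))
= not (not not not not not e and not not (not not c and c))   (absorption)
= not (not not not e and not not (not not c and c))   (double negation)
= not (not not not e and not not (c and c))   (double negation)
= not (not e and not not (c and c))   (double negation)
= e or not (c and c)   (De Morgan)
= e or not c   (idempotence)
This depends on c, e, so it is not a constant.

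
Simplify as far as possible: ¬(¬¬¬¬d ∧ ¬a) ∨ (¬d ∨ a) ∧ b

¬d ∨ a

¬(¬¬¬¬d ∧ ¬a) ∨ (¬d ∨ a) ∧ b
= ¬(¬¬d ∧ ¬a) ∨ (¬d ∨ a) ∧ b
= ¬d ∨ a ∨ (¬d ∨ a) ∧ b
= ¬d ∨ a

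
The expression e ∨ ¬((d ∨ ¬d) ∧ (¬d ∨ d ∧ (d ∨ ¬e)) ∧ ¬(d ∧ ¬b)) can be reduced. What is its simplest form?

e ∨ d ∧ ¬b

e ∨ ¬((d ∨ ¬d) ∧ (¬d ∨ d ∧ (d ∨ ¬e)) ∧ ¬(d ∧ ¬b))
= e ∨ ¬((¬d ∨ d ∧ (d ∨ ¬e)) ∧ ¬(d ∧ ¬b))   — complement / identity
= e ∨ ¬((¬d ∨ d) ∧ ¬(d ∧ ¬b))   — absorption
= e ∨ ¬¬(d ∧ ¬b)   — complement / identity
= e ∨ d ∧ ¬b   — double negation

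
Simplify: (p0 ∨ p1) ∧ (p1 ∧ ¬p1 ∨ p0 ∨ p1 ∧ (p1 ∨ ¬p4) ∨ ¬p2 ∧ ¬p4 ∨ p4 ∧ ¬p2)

p0 ∨ p1

(p0 ∨ p1) ∧ (p1 ∧ ¬p1 ∨ p0 ∨ p1 ∧ (p1 ∨ ¬p4) ∨ ¬p2 ∧ ¬p4 ∨ p4 ∧ ¬p2)
= (p0 ∨ p1) ∧ (p0 ∨ p1 ∧ (p1 ∨ ¬p4) ∨ ¬p2 ∧ ¬p4 ∨ p4 ∧ ¬p2)   (complement / identity)
= (p0 ∨ p1) ∧ (p0 ∨ p1 ∨ ¬p2 ∧ ¬p4 ∨ p4 ∧ ¬p2)   (absorption)
= (p0 ∨ p1) ∧ (p0 ∨ p1 ∨ ¬p2)   (distribution)
= p0 ∨ p1   (absorption)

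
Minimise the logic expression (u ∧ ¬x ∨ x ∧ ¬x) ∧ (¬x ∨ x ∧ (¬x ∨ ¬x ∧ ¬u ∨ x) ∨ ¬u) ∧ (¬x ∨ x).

u ∧ ¬x

(u ∧ ¬x ∨ x ∧ ¬x) ∧ (¬x ∨ x ∧ (¬x ∨ ¬x ∧ ¬u ∨ x) ∨ ¬u) ∧ (¬x ∨ x)
= (u ∧ ¬x ∨ x ∧ ¬x) ∧ (¬x ∨ x ∧ (¬x ∨ x) ∨ ¬u) ∧ (¬x ∨ x)   [absorption]
= (u ∧ ¬x ∨ x ∧ ¬x) ∧ (¬x ∨ x ∨ ¬u) ∧ (¬x ∨ x)   [complement / identity]
= (u ∧ ¬x ∨ x ∧ ¬x) ∧ (¬x ∨ x)   [absorption]
= u ∧ ¬x ∨ x ∧ ¬x   [complement / identity]
= u ∧ ¬x   [complement / identity]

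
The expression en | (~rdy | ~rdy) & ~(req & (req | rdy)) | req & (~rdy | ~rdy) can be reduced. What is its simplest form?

en | ~rdy

en | (~rdy | ~rdy) & ~(req & (req | rdy)) | req & (~rdy | ~rdy)
= en | (~rdy | ~rdy) & ~req | req & (~rdy | ~rdy)   (absorption)
= en | ~rdy | ~rdy   (distribution)
= en | ~rdy   (idempotence)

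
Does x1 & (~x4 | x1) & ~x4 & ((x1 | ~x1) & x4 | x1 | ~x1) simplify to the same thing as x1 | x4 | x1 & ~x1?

No

E1: x1 & (~x4 | x1) & ~x4 & ((x1 | ~x1) & x4 | x1 | ~x1)
    = x1 & (~x4 | x1) & ~x4 & (x1 | ~x1)   — absorption
    = x1 & ~x4 & (x1 | ~x1)   — absorption
    = x1 & ~x4   — complement / identity
E2: x1 | x4 | x1 & ~x1
    = x1 | x4   — complement / identity
These differ: at x1=0, x4=1, E1 = 0 but E2 = 1.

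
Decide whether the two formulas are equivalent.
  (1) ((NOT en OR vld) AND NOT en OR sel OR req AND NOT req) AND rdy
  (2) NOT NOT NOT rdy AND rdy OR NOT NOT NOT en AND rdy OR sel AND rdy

E1: ((NOT en OR vld) AND NOT en OR sel OR req AND NOT req) AND rdy
    = ((NOT en OR vld) AND NOT en OR sel) AND rdy
    = (NOT en OR sel) AND rdy
E2: NOT NOT NOT rdy AND rdy OR NOT NOT NOT en AND rdy OR sel AND rdy
    = NOT NOT NOT rdy AND rdy OR (NOT NOT NOT en OR sel) AND rdy
    = NOT rdy AND rdy OR (NOT NOT NOT en OR sel) AND rdy
    = NOT rdy AND rdy OR (NOT en OR sel) AND rdy
    = (NOT en OR sel) AND rdy
Both reduce to (NOT en OR sel) AND rdy, so they are equivalent.

Yes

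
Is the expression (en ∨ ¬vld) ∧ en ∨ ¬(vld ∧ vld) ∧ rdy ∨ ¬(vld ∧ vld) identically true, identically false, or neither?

(en ∨ ¬vld) ∧ en ∨ ¬(vld ∧ vld) ∧ rdy ∨ ¬(vld ∧ vld)
= (en ∨ ¬vld) ∧ en ∨ ¬(vld ∧ vld)   [absorption]
= (en ∨ ¬vld) ∧ en ∨ ¬vld   [idempotence]
= en ∨ ¬vld   [absorption]
This depends on en, vld, so it is not a constant.

neither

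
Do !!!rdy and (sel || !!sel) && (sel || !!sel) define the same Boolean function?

No

E1: !!!rdy
    = !rdy
E2: (sel || !!sel) && (sel || !!sel)
    = sel || !!sel
    = sel || sel
    = sel
These differ: at rdy=0, sel=0, E1 = 1 but E2 = 0.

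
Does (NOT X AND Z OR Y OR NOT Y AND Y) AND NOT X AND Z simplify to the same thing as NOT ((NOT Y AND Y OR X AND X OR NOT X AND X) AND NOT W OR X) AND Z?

Yes

E1: (NOT X AND Z OR Y OR NOT Y AND Y) AND NOT X AND Z
    = (NOT X AND Z OR Y) AND NOT X AND Z
    = NOT X AND Z
E2: NOT ((NOT Y AND Y OR X AND X OR NOT X AND X) AND NOT W OR X) AND Z
    = NOT ((NOT Y AND Y OR X) AND NOT W OR X) AND Z
    = NOT (X AND NOT W OR X) AND Z
    = NOT X AND Z
Both reduce to NOT X AND Z, so they are equivalent.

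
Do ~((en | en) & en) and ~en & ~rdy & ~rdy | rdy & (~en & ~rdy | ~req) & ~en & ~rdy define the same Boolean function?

E1: ~((en | en) & en)
    = ~(en & en)   — idempotence
    = ~en   — idempotence
E2: ~en & ~rdy & ~rdy | rdy & (~en & ~rdy | ~req) & ~en & ~rdy
    = ~en & ~rdy & ~rdy | rdy & ~en & ~rdy   — absorption
    = ~en & ~rdy   — distribution
These differ: at en=0, rdy=1, req=0, E1 = 1 but E2 = 0.

No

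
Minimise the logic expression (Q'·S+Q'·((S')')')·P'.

Q'·P'

(Q'·S+Q'·((S')')')·P'
= (Q'·S+Q'·S')·P'   [double negation]
= Q'·P'   [distribution]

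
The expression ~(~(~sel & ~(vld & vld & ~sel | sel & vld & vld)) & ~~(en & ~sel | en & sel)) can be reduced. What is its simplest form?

~(~(~sel & ~(vld & vld & ~sel | sel & vld & vld)) & ~~(en & ~sel | en & sel))
= ~(~(~sel & ~(vld & vld)) & ~~(en & ~sel | en & sel))   — distribution
= ~(~(~sel & ~vld) & ~~(en & ~sel | en & sel))   — idempotence
= ~(~(~sel & ~vld) & ~~en)   — distribution
= ~sel & ~vld | ~en   — De Morgan

~sel & ~vld | ~en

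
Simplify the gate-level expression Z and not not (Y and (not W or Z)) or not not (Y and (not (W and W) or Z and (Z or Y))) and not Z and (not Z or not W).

Y and (not W or Z)

Z and not not (Y and (not W or Z)) or not not (Y and (not (W and W) or Z and (Z or Y))) and not Z and (not Z or not W)
= Z and not not (Y and (not W or Z)) or not not (Y and (not (W and W) or Z)) and not Z and (not Z or not W)   [absorption]
= Z and not not (Y and (not W or Z)) or not not (Y and (not W or Z)) and not Z and (not Z or not W)   [idempotence]
= Z and not not (Y and (not W or Z)) or not not (Y and (not W or Z)) and not Z   [absorption]
= not not (Y and (not W or Z))   [distribution]
= Y and (not W or Z)   [double negation]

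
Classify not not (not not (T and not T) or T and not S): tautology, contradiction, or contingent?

not not (not not (T and not T) or T and not S)
= not not (T and not T or T and not S)   — double negation
= not not (T and not S)   — complement / identity
= T and not S   — double negation
This depends on S, T, so it is not a constant.

contingent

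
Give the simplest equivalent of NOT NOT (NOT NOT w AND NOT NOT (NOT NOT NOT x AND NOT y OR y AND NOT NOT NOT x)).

w AND NOT x

NOT NOT (NOT NOT w AND NOT NOT (NOT NOT NOT x AND NOT y OR y AND NOT NOT NOT x))
= NOT NOT (NOT NOT w AND NOT NOT ((NOT y OR y) AND NOT NOT NOT x))   [distribution]
= NOT (NOT w OR NOT ((NOT y OR y) AND NOT NOT NOT x))   [De Morgan]
= NOT (NOT w OR NOT NOT NOT NOT x)   [complement / identity]
= NOT (NOT w OR NOT NOT x)   [double negation]
= w AND NOT x   [De Morgan]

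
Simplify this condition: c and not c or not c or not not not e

not c or not e

c and not c or not c or not not not e
= c and not c or not c or not e   (double negation)
= not c or not e   (complement / identity)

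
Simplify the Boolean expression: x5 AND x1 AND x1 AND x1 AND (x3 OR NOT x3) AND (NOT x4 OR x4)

x5 AND x1 AND x1 AND x1 AND (x3 OR NOT x3) AND (NOT x4 OR x4)
= x5 AND x1 AND x1 AND (x3 OR NOT x3) AND (NOT x4 OR x4)   — idempotence
= x5 AND x1 AND x1 AND (x3 OR NOT x3)   — complement / identity
= x5 AND x1 AND x1   — complement / identity
= x5 AND x1   — idempotence

x5 AND x1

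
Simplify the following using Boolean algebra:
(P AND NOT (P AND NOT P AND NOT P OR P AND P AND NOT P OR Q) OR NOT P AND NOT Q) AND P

(P AND NOT (P AND NOT P AND NOT P OR P AND P AND NOT P OR Q) OR NOT P AND NOT Q) AND P
= (P AND NOT (P AND NOT P OR Q) OR NOT P AND NOT Q) AND P   [distribution]
= (P AND NOT Q OR NOT P AND NOT Q) AND P   [complement / identity]
= NOT Q AND P   [distribution]

NOT Q AND P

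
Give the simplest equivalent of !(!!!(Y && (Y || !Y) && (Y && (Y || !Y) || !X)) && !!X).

!(!!!(Y && (Y || !Y) && (Y && (Y || !Y) || !X)) && !!X)
= !(!!!(Y && (Y || !Y)) && !!X)   [absorption]
= !(!!!Y && !!X)   [complement / identity]
= !!Y || !X   [De Morgan]
= Y || !X   [double negation]

Y || !X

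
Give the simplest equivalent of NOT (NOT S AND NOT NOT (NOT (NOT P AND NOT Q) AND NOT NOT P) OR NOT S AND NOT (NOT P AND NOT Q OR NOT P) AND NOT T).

S OR NOT P

NOT (NOT S AND NOT NOT (NOT (NOT P AND NOT Q) AND NOT NOT P) OR NOT S AND NOT (NOT P AND NOT Q OR NOT P) AND NOT T)
= NOT (NOT S AND NOT (NOT P AND NOT Q OR NOT P) OR NOT S AND NOT (NOT P AND NOT Q OR NOT P) AND NOT T)   (De Morgan)
= NOT (NOT S AND NOT (NOT P AND NOT Q OR NOT P))   (absorption)
= S OR NOT P AND NOT Q OR NOT P   (De Morgan)
= S OR NOT P   (absorption)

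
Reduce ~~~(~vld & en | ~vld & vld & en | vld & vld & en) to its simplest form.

~~~(~vld & en | ~vld & vld & en | vld & vld & en)
= ~(~vld & en | ~vld & vld & en | vld & vld & en)   [double negation]
= ~(~vld & en | vld & en)   [distribution]
= ~en   [distribution]

~en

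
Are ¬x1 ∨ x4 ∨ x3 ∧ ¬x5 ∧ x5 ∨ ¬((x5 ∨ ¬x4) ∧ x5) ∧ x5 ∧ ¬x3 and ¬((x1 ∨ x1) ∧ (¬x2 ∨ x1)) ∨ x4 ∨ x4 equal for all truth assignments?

Yes

E1: ¬x1 ∨ x4 ∨ x3 ∧ ¬x5 ∧ x5 ∨ ¬((x5 ∨ ¬x4) ∧ x5) ∧ x5 ∧ ¬x3
    = ¬x1 ∨ x4 ∨ x3 ∧ ¬x5 ∧ x5 ∨ ¬x5 ∧ x5 ∧ ¬x3   [absorption]
    = ¬x1 ∨ x4 ∨ ¬x5 ∧ x5   [distribution]
    = ¬x1 ∨ x4   [complement / identity]
E2: ¬((x1 ∨ x1) ∧ (¬x2 ∨ x1)) ∨ x4 ∨ x4
    = ¬(x1 ∧ ¬x2 ∨ x1) ∨ x4 ∨ x4   [distribution]
    = ¬x1 ∨ x4 ∨ x4   [absorption]
    = ¬x1 ∨ x4   [idempotence]
Both reduce to ¬x1 ∨ x4, so they are equivalent.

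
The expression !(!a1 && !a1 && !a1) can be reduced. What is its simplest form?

a1

!(!a1 && !a1 && !a1)
= !(!a1 && !a1)
= a1 || a1
= a1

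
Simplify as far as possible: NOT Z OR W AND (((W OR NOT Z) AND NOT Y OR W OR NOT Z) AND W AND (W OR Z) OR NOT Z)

NOT Z OR W AND (((W OR NOT Z) AND NOT Y OR W OR NOT Z) AND W AND (W OR Z) OR NOT Z)
= NOT Z OR W AND (((W OR NOT Z) AND NOT Y OR W OR NOT Z) AND W OR NOT Z)   — absorption
= NOT Z OR W AND ((W OR NOT Z) AND W OR NOT Z)   — absorption
= NOT Z OR W AND (W OR NOT Z)   — absorption
= NOT Z OR W   — absorption

NOT Z OR W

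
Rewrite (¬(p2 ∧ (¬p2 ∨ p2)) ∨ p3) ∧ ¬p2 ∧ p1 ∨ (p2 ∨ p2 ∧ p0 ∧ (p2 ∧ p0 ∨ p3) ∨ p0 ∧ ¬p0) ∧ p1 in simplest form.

p1

(¬(p2 ∧ (¬p2 ∨ p2)) ∨ p3) ∧ ¬p2 ∧ p1 ∨ (p2 ∨ p2 ∧ p0 ∧ (p2 ∧ p0 ∨ p3) ∨ p0 ∧ ¬p0) ∧ p1
= (¬p2 ∨ p3) ∧ ¬p2 ∧ p1 ∨ (p2 ∨ p2 ∧ p0 ∧ (p2 ∧ p0 ∨ p3) ∨ p0 ∧ ¬p0) ∧ p1   (complement / identity)
= (¬p2 ∨ p3) ∧ ¬p2 ∧ p1 ∨ (p2 ∨ p2 ∧ p0 ∧ (p2 ∧ p0 ∨ p3)) ∧ p1   (complement / identity)
= (¬p2 ∨ p3) ∧ ¬p2 ∧ p1 ∨ (p2 ∨ p2 ∧ p0) ∧ p1   (absorption)
= (¬p2 ∨ p3) ∧ ¬p2 ∧ p1 ∨ p2 ∧ p1   (absorption)
= ¬p2 ∧ p1 ∨ p2 ∧ p1   (absorption)
= p1   (distribution)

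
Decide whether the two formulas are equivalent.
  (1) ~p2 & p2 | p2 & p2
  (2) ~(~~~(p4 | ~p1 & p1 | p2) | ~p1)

No

E1: ~p2 & p2 | p2 & p2
    = p2 & (~p2 | p2)   [distribution]
    = p2   [complement / identity]
E2: ~(~~~(p4 | ~p1 & p1 | p2) | ~p1)
    = ~(~(p4 | ~p1 & p1 | p2) | ~p1)   [double negation]
    = ~(~(p4 | p2) | ~p1)   [complement / identity]
    = (p4 | p2) & p1   [De Morgan]
These differ: at p1=1, p2=0, p4=1, E1 = 0 but E2 = 1.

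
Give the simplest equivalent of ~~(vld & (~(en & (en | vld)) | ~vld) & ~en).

~~(vld & (~(en & (en | vld)) | ~vld) & ~en)
= ~~(vld & (~en | ~vld) & ~en)   [absorption]
= vld & (~en | ~vld) & ~en   [double negation]
= vld & ~en   [absorption]

vld & ~en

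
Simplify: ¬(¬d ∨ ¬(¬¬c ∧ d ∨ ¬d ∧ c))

¬(¬d ∨ ¬(¬¬c ∧ d ∨ ¬d ∧ c))
= ¬(¬d ∨ ¬(c ∧ d ∨ ¬d ∧ c))   — double negation
= ¬(¬d ∨ ¬c)   — distribution
= d ∧ c   — De Morgan

d ∧ c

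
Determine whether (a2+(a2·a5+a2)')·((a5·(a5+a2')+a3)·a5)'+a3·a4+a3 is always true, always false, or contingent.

contingent

(a2+(a2·a5+a2)')·((a5·(a5+a2')+a3)·a5)'+a3·a4+a3
= (a2+(a2·a5+a2)')·((a5+a3)·a5)'+a3·a4+a3   [absorption]
= (a2+(a2·a5+a2)')·((a5+a3)·a5)'+a3   [absorption]
= (a2+a2')·((a5+a3)·a5)'+a3   [absorption]
= ((a5+a3)·a5)'+a3   [complement / identity]
= a5'+a3   [absorption]
This depends on a3, a5, so it is not a constant.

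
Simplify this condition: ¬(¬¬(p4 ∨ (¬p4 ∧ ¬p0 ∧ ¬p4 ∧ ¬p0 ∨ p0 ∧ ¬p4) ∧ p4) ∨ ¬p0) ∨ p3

¬p4 ∧ p0 ∨ p3

¬(¬¬(p4 ∨ (¬p4 ∧ ¬p0 ∧ ¬p4 ∧ ¬p0 ∨ p0 ∧ ¬p4) ∧ p4) ∨ ¬p0) ∨ p3
= ¬(¬¬(p4 ∨ (¬p4 ∧ ¬p0 ∨ p0 ∧ ¬p4) ∧ p4) ∨ ¬p0) ∨ p3   [idempotence]
= ¬(p4 ∨ (¬p4 ∧ ¬p0 ∨ p0 ∧ ¬p4) ∧ p4) ∧ p0 ∨ p3   [De Morgan]
= ¬(p4 ∨ ¬p4 ∧ p4) ∧ p0 ∨ p3   [distribution]
= ¬p4 ∧ p0 ∨ p3   [complement / identity]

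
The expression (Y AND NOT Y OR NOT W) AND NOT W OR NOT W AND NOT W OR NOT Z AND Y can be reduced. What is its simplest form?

NOT W OR NOT Z AND Y

(Y AND NOT Y OR NOT W) AND NOT W OR NOT W AND NOT W OR NOT Z AND Y
= NOT W AND NOT W OR NOT W AND NOT W OR NOT Z AND Y   — complement / identity
= NOT W AND NOT W OR NOT Z AND Y   — idempotence
= NOT W OR NOT Z AND Y   — idempotence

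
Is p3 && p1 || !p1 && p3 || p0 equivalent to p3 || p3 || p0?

E1: p3 && p1 || !p1 && p3 || p0
    = p3 || p0   (distribution)
E2: p3 || p3 || p0
    = p3 || p0   (idempotence)
Both reduce to p3 || p0, so they are equivalent.

Yes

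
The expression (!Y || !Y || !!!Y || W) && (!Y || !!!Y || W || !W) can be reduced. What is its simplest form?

(!Y || !Y || !!!Y || W) && (!Y || !!!Y || W || !W)
= (!Y || !!!Y || W) && (!Y || !!!Y || W || !W)   — idempotence
= (!Y || !!!Y || W) && (!Y || !Y || W || !W)   — double negation
= (!Y || !Y || W) && (!Y || !Y || W || !W)   — double negation
= !Y || !Y || W   — absorption
= !Y || W   — idempotence

!Y || W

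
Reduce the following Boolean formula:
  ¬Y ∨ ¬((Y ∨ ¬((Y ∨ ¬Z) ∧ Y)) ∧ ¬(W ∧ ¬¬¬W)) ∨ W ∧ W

¬Y ∨ W

¬Y ∨ ¬((Y ∨ ¬((Y ∨ ¬Z) ∧ Y)) ∧ ¬(W ∧ ¬¬¬W)) ∨ W ∧ W
= ¬Y ∨ ¬((Y ∨ ¬Y) ∧ ¬(W ∧ ¬¬¬W)) ∨ W ∧ W
= ¬Y ∨ ¬((Y ∨ ¬Y) ∧ ¬(W ∧ ¬W)) ∨ W ∧ W
= ¬Y ∨ ¬¬(W ∧ ¬W) ∨ W ∧ W
= ¬Y ∨ W ∧ ¬W ∨ W ∧ W
= ¬Y ∨ W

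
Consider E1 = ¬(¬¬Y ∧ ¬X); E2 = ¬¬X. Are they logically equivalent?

E1: ¬(¬¬Y ∧ ¬X)
    = ¬Y ∨ X   [De Morgan]
E2: ¬¬X
    = X   [double negation]
These differ: at X=0, Y=0, E1 = 1 but E2 = 0.

No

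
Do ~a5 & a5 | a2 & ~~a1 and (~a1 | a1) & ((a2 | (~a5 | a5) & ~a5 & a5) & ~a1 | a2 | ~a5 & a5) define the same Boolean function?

No

E1: ~a5 & a5 | a2 & ~~a1
    = a2 & ~~a1   — complement / identity
    = a2 & a1   — double negation
E2: (~a1 | a1) & ((a2 | (~a5 | a5) & ~a5 & a5) & ~a1 | a2 | ~a5 & a5)
    = (a2 | (~a5 | a5) & ~a5 & a5) & ~a1 | a2 | ~a5 & a5   — complement / identity
    = (a2 | ~a5 & a5) & ~a1 | a2 | ~a5 & a5   — complement / identity
    = a2 | ~a5 & a5   — absorption
    = a2   — complement / identity
These differ: at a1=0, a2=1, a5=0, E1 = 0 but E2 = 1.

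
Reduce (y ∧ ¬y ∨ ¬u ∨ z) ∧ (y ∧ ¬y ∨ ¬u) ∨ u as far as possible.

(y ∧ ¬y ∨ ¬u ∨ z) ∧ (y ∧ ¬y ∨ ¬u) ∨ u
= y ∧ ¬y ∨ ¬u ∨ u
= ¬u ∨ u
= True

True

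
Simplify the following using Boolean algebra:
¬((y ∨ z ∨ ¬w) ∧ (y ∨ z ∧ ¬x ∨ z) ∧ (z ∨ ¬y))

¬z

¬((y ∨ z ∨ ¬w) ∧ (y ∨ z ∧ ¬x ∨ z) ∧ (z ∨ ¬y))
= ¬((y ∨ z ∨ ¬w) ∧ (y ∨ z) ∧ (z ∨ ¬y))   [absorption]
= ¬((y ∨ z) ∧ (z ∨ ¬y))   [absorption]
= ¬(y ∧ ¬y ∨ z)   [distribution]
= ¬z   [complement / identity]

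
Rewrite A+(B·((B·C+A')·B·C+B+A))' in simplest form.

A+B'

A+(B·((B·C+A')·B·C+B+A))'
= A+(B·(B·C+B+A))'   (absorption)
= A+(B·(B+A))'   (absorption)
= A+B'   (absorption)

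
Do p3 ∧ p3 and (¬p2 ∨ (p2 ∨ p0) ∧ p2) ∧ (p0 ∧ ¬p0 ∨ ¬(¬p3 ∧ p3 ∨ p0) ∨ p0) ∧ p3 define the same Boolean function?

E1: p3 ∧ p3
    = p3
E2: (¬p2 ∨ (p2 ∨ p0) ∧ p2) ∧ (p0 ∧ ¬p0 ∨ ¬(¬p3 ∧ p3 ∨ p0) ∨ p0) ∧ p3
    = (¬p2 ∨ p2) ∧ (p0 ∧ ¬p0 ∨ ¬(¬p3 ∧ p3 ∨ p0) ∨ p0) ∧ p3
    = (¬p2 ∨ p2) ∧ (¬(¬p3 ∧ p3 ∨ p0) ∨ p0) ∧ p3
    = (¬p2 ∨ p2) ∧ (¬p0 ∨ p0) ∧ p3
    = (¬p0 ∨ p0) ∧ p3
    = p3
Both reduce to p3, so they are equivalent.

Yes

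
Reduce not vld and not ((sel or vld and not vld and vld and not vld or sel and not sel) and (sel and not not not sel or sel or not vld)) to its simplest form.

not vld and not sel

not vld and not ((sel or vld and not vld and vld and not vld or sel and not sel) and (sel and not not not sel or sel or not vld))
= not vld and not ((sel or vld and not vld or sel and not sel) and (sel and not not not sel or sel or not vld))   [idempotence]
= not vld and not ((sel or sel and not sel) and (sel and not not not sel or sel or not vld))   [complement / identity]
= not vld and not ((sel or sel and not sel) and (sel and not sel or sel or not vld))   [double negation]
= not vld and not (sel and not sel or sel and (sel or not vld))   [distribution]
= not vld and not (sel and (sel or not vld))   [complement / identity]
= not vld and not sel   [absorption]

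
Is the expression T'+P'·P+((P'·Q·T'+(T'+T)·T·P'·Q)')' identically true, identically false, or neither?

neither

T'+P'·P+((P'·Q·T'+(T'+T)·T·P'·Q)')'
= T'+((P'·Q·T'+(T'+T)·T·P'·Q)')'   (complement / identity)
= T'+P'·Q·T'+(T'+T)·T·P'·Q   (double negation)
= T'+P'·Q·T'+T·P'·Q   (complement / identity)
= T'+P'·Q   (distribution)
This depends on P, Q, T, so it is not a constant.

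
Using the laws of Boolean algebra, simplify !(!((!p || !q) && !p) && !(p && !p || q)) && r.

!(!((!p || !q) && !p) && !(p && !p || q)) && r
= !(!!p && !(p && !p || q)) && r
= !(!!p && !q) && r
= (!p || q) && r

(!p || q) && r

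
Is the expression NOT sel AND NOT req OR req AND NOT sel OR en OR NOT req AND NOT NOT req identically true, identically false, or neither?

NOT sel AND NOT req OR req AND NOT sel OR en OR NOT req AND NOT NOT req
= NOT sel OR en OR NOT req AND NOT NOT req   (distribution)
= NOT sel OR en OR NOT req AND req   (double negation)
= NOT sel OR en   (complement / identity)
This depends on en, sel, so it is not a constant.

neither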